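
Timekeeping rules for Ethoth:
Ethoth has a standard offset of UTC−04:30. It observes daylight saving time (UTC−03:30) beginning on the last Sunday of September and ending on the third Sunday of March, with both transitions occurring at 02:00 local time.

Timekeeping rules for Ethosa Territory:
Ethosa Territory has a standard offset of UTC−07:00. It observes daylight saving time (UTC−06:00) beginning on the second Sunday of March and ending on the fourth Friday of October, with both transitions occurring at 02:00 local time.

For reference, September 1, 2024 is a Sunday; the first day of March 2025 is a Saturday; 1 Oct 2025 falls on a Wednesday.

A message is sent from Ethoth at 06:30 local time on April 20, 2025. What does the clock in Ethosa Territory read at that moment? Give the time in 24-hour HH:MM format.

1 September 2024 is a Sunday, so Sundays fall on 1, 8, 15, 22, 29; the last is September 29.
1 March 2025 is a Saturday, so the first Sunday is March 2 and the third is March 16.
Daylight saving runs 29 September 2024 – 16 March 2025; April 20, 2025 is outside that window, so Ethoth is on standard time at UTC−04:30.
06:30 Ethoth + 4h30m = 11:00 UTC.
1 March 2025 is a Saturday, so the first Sunday is March 2 and the second is March 9.
1 October 2025 is a Wednesday, so the first Friday is October 3 and the fourth is October 24.
At the standard offset (UTC−07:00), 11:00 UTC − 7h = 04:00 Ethosa Territory standard time.
The standard-time date in Ethosa Territory, April 20, 2025, lies within the daylight-saving period (9 March – 24 October), so Ethosa Territory is on daylight time, UTC−06:00.
11:00 UTC − 6h = 05:00 Ethosa Territory.

05:00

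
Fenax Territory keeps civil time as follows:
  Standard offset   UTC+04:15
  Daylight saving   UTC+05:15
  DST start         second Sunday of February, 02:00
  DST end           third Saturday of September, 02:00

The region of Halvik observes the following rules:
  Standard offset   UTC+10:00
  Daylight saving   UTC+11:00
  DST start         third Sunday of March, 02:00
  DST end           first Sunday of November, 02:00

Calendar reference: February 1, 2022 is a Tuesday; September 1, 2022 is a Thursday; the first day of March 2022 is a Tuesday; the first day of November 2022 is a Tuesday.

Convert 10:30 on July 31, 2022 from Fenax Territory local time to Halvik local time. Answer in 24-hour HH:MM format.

1 February 2022 is a Tuesday, so the first Sunday is February 6 and the second is February 13.
1 September 2022 is a Thursday, so the first Saturday is September 3 and the third is September 17.
July 31, 2022 falls between 13 February and 17 September, so daylight saving is in effect and Fenax Territory is at UTC+05:15.
10:30 Fenax Territory − 5h15m = 05:15 UTC.
1 March 2022 is a Tuesday, so the first Sunday is March 6 and the third is March 20.
1 November 2022 is a Tuesday, so the first Sunday is November 6.
At the standard offset (UTC+10:00), 05:15 UTC + 10h = 15:15 Halvik standard time.
The standard-time date in Halvik, July 31, 2022, lies within the daylight-saving period (20 March – 6 November), so Halvik is on daylight time, UTC+11:00.
05:15 UTC + 11h = 16:15 Halvik.

16:15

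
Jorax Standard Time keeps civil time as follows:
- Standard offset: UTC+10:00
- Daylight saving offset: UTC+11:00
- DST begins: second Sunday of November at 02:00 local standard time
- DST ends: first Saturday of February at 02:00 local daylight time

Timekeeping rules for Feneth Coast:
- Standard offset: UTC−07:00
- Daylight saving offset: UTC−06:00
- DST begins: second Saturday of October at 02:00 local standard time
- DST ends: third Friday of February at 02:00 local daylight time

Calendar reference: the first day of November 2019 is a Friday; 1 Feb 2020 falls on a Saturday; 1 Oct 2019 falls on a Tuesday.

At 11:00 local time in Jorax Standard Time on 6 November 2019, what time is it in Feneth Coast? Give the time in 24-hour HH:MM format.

19:00

1 November 2019 is a Friday, so the first Sunday is November 3 and the second is November 10.
1 February 2020 is a Saturday, so the first Saturday is February 1.
Daylight saving runs 10 November 2019 – 1 February 2020; 6 November 2019 is outside that window, so Jorax Standard Time is on standard time at UTC+10:00.
11:00 Jorax Standard Time − 10h = 01:00 UTC.
1 October 2019 is a Tuesday, so the first Saturday is October 5 and the second is October 12.
1 February 2020 is a Saturday, so the first Friday is February 7 and the third is February 21.
At the standard offset (UTC−07:00), 01:00 UTC − 7h = 18:00 Feneth Coast standard time (rolling into the previous day, 5 November 2019).
Daylight saving runs 12 October 2019 – 21 February 2020; the standard-time date in Feneth Coast, 5 November 2019, is inside that window, so Feneth Coast is at UTC−06:00.
01:00 UTC − 6h = 19:00 Feneth Coast (rolling into the previous day, 5 November 2019).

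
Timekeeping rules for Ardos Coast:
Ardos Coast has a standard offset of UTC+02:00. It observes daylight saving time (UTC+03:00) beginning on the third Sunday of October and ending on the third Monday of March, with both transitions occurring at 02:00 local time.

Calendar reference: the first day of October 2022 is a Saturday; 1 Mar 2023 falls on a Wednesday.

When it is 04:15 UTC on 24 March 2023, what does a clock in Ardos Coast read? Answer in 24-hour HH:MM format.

1 October 2022 is a Saturday, so the first Sunday is October 2 and the third is October 16.
1 March 2023 is a Wednesday, so the first Monday is March 6 and the third is March 20.
At the standard offset (UTC+02:00), 04:15 UTC + 2h = 06:15 Ardos Coast standard time.
The standard-time date in Ardos Coast, 24 March 2023, is outside the daylight-saving period (16 October 2022 – 20 March 2023), so Ardos Coast is on standard time, UTC+02:00.
04:15 UTC + 2h = 06:15 local.

06:15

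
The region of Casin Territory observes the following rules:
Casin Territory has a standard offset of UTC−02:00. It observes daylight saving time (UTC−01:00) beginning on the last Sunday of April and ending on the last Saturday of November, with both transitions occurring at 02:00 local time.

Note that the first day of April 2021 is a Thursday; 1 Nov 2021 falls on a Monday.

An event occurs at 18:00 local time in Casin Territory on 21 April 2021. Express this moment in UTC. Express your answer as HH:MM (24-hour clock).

20:00

1 April 2021 is a Thursday, so Sundays fall on 4, 11, 18, 25; the last is April 25.
1 November 2021 is a Monday, so Saturdays fall on 6, 13, 20, 27; the last is November 27.
21 April 2021 does not fall between 25 April and 27 November, so daylight saving is not in effect and Casin Territory is at UTC−02:00.
18:00 local + 2h = 20:00 UTC.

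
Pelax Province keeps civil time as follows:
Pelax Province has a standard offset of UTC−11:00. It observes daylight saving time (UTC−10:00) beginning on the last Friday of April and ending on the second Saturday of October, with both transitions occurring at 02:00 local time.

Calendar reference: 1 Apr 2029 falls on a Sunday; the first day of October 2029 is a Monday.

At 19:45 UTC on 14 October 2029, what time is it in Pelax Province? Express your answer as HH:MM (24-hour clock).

08:45

1 April 2029 is a Sunday, so Fridays fall on 6, 13, 20, 27; the last is April 27.
1 October 2029 is a Monday, so the first Saturday is October 6 and the second is October 13.
At the standard offset (UTC−11:00), 19:45 UTC − 11h = 08:45 Pelax Province standard time.
The standard-time date in Pelax Province, 14 October 2029, does not fall between 27 April and 13 October, so daylight saving is not in effect and Pelax Province is at UTC−11:00.
19:45 UTC − 11h = 08:45 local.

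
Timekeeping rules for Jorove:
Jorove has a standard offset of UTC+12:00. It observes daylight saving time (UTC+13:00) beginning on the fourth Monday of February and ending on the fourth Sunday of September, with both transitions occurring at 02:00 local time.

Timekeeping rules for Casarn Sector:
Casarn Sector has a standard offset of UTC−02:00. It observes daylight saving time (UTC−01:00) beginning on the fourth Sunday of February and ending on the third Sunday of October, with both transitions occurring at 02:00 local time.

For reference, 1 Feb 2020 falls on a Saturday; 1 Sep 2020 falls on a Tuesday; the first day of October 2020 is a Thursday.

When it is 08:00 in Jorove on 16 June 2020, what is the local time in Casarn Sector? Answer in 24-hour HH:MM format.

18:00

1 February 2020 is a Saturday, so the first Monday is February 3 and the fourth is February 24.
1 September 2020 is a Tuesday, so the first Sunday is September 6 and the fourth is September 27.
16 June 2020 falls between 24 February and 27 September, so daylight saving is in effect and Jorove is at UTC+13:00.
08:00 Jorove − 13h = 19:00 UTC (rolling into the previous day, 15 June 2020).
1 February 2020 is a Saturday, so the first Sunday is February 2 and the fourth is February 23.
1 October 2020 is a Thursday, so the first Sunday is October 4 and the third is October 18.
At the standard offset (UTC−02:00), 19:00 UTC − 2h = 17:00 Casarn Sector standard time.
The standard-time date in Casarn Sector, 15 June 2020, falls between 23 February and 18 October, so daylight saving is in effect and Casarn Sector is at UTC−01:00.
19:00 UTC − 1h = 18:00 Casarn Sector.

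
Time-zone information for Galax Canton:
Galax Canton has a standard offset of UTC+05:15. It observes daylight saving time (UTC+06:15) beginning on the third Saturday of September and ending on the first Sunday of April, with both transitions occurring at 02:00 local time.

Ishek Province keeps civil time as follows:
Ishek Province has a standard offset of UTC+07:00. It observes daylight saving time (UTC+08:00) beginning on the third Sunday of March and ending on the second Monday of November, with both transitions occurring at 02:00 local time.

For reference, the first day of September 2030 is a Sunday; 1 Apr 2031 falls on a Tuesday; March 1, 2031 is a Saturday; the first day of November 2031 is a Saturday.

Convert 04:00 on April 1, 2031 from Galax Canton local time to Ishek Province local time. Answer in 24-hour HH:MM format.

1 September 2030 is a Sunday, so the first Saturday is September 7 and the third is September 21.
1 April 2031 is a Tuesday, so the first Sunday is April 6.
Daylight saving runs 21 September 2030 – 6 April 2031; April 1, 2031 is inside that window, so Galax Canton is at UTC+06:15.
04:00 Galax Canton − 6h15m = 21:45 UTC (rolling into the previous day, 31 March 2031).
1 March 2031 is a Saturday, so the first Sunday is March 2 and the third is March 16.
1 November 2031 is a Saturday, so the first Monday is November 3 and the second is November 10.
At the standard offset (UTC+07:00), 21:45 UTC + 7h = 04:45 Ishek Province standard time (rolling into the next day, 1 April 2031).
The standard-time date in Ishek Province, April 1, 2031, lies within the daylight-saving period (16 March – 10 November), so Ishek Province is on daylight time, UTC+08:00.
21:45 UTC + 8h = 05:45 Ishek Province (rolling into the next day, 1 April 2031).

05:45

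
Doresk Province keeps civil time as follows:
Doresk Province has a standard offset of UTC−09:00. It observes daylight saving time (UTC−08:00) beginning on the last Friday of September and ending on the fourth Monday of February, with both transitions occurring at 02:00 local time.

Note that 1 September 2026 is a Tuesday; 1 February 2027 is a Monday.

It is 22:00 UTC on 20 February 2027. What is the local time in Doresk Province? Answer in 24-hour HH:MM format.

1 September 2026 is a Tuesday, so Fridays fall on 4, 11, 18, 25; the last is September 25.
1 February 2027 is a Monday, so the first Monday is February 1 and the fourth is February 22.
At the standard offset (UTC−09:00), 22:00 UTC − 9h = 13:00 Doresk Province standard time.
Daylight saving runs 25 September 2026 – 22 February 2027; the standard-time date in Doresk Province, 20 February 2027, is inside that window, so Doresk Province is at UTC−08:00.
22:00 UTC − 8h = 14:00 local.

14:00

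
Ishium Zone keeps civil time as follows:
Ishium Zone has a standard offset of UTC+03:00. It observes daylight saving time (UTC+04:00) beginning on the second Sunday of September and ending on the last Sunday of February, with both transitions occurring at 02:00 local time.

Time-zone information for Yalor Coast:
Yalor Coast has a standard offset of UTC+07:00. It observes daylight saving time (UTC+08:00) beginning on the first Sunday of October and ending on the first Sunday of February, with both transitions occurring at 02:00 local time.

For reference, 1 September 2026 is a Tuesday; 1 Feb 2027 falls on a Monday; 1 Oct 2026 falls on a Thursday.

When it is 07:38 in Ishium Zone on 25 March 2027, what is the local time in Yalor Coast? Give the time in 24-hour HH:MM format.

1 September 2026 is a Tuesday, so the first Sunday is September 6 and the second is September 13.
1 February 2027 is a Monday, so Sundays fall on 7, 14, 21, 28; the last is February 28.
25 March 2027 does not fall between 13 September 2026 and 28 February 2027, so daylight saving is not in effect and Ishium Zone is at UTC+03:00.
07:38 Ishium Zone − 3h = 04:38 UTC.
1 October 2026 is a Thursday, so the first Sunday is October 4.
1 February 2027 is a Monday, so the first Sunday is February 7.
At the standard offset (UTC+07:00), 04:38 UTC + 7h = 11:38 Yalor Coast standard time.
The standard-time date in Yalor Coast, 25 March 2027, does not fall between 4 October 2026 and 7 February 2027, so daylight saving is not in effect and Yalor Coast is at UTC+07:00.
04:38 UTC + 7h = 11:38 Yalor Coast.

11:38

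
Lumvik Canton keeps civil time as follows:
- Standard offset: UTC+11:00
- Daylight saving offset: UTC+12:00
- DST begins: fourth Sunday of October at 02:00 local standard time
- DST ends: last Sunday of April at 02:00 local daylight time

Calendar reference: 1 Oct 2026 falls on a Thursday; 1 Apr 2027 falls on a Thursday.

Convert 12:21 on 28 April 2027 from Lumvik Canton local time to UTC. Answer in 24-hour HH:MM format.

01:21

1 October 2026 is a Thursday, so the first Sunday is October 4 and the fourth is October 25.
1 April 2027 is a Thursday, so Sundays fall on 4, 11, 18, 25; the last is April 25.
28 April 2027 is outside the daylight-saving period (25 October 2026 – 25 April 2027), so Lumvik Canton is on standard time, UTC+11:00.
12:21 local − 11h = 01:21 UTC.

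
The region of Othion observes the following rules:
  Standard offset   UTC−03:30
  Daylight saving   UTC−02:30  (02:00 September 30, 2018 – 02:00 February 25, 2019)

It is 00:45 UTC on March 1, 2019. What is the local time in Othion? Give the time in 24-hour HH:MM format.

At the standard offset (UTC−03:30), 00:45 UTC − 3h30m = 21:15 Othion standard time (rolling into the previous day, 28 February 2019).
Daylight saving runs 30 September 2018 – 25 February 2019; the standard-time date in Othion, February 28, 2019, is outside that window, so Othion is on standard time at UTC−03:30.
00:45 UTC − 3h30m = 21:15 local (rolling into the previous day, 28 February 2019).

21:15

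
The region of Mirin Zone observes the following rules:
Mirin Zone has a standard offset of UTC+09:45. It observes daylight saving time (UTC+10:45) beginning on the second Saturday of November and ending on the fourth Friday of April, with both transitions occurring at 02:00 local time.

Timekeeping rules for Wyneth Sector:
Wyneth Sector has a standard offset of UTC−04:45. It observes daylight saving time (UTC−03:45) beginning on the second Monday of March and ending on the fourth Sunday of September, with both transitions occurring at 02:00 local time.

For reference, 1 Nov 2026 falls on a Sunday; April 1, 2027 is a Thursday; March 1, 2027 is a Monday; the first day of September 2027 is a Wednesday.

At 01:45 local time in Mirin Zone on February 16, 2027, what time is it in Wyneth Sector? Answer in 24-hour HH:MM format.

1 November 2026 is a Sunday, so the first Saturday is November 7 and the second is November 14.
1 April 2027 is a Thursday, so the first Friday is April 2 and the fourth is April 23.
February 16, 2027 falls between 14 November 2026 and 23 April 2027, so daylight saving is in effect and Mirin Zone is at UTC+10:45.
01:45 Mirin Zone − 10h45m = 15:00 UTC (rolling into the previous day, 15 February 2027).
1 March 2027 is a Monday, so the first Monday is March 1 and the second is March 8.
1 September 2027 is a Wednesday, so the first Sunday is September 5 and the fourth is September 26.
At the standard offset (UTC−04:45), 15:00 UTC − 4h45m = 10:15 Wyneth Sector standard time.
The standard-time date in Wyneth Sector, February 15, 2027, does not fall between 8 March and 26 September, so daylight saving is not in effect and Wyneth Sector is at UTC−04:45.
15:00 UTC − 4h45m = 10:15 Wyneth Sector.

10:15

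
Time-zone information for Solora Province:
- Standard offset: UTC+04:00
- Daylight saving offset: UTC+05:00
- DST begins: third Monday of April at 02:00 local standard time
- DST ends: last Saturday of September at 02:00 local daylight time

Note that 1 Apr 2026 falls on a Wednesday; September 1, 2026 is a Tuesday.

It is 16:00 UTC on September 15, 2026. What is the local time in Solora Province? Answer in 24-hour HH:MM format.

21:00

1 April 2026 is a Wednesday, so the first Monday is April 6 and the third is April 20.
1 September 2026 is a Tuesday, so Saturdays fall on 5, 12, 19, 26; the last is September 26.
At the standard offset (UTC+04:00), 16:00 UTC + 4h = 20:00 Solora Province standard time.
The standard-time date in Solora Province, September 15, 2026, lies within the daylight-saving period (20 April – 26 September), so Solora Province is on daylight time, UTC+05:00.
16:00 UTC + 5h = 21:00 local.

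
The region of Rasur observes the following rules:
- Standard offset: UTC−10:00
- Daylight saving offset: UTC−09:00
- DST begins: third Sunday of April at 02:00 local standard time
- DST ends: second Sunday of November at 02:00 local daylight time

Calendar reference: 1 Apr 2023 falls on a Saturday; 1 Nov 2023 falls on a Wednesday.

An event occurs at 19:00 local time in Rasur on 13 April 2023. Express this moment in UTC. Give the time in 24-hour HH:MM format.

1 April 2023 is a Saturday, so the first Sunday is April 2 and the third is April 16.
1 November 2023 is a Wednesday, so the first Sunday is November 5 and the second is November 12.
Daylight saving runs 16 April – 12 November; 13 April 2023 is outside that window, so Rasur is on standard time at UTC−10:00.
19:00 local + 10h = 05:00 UTC (rolling into the next day, 14 April 2023).

05:00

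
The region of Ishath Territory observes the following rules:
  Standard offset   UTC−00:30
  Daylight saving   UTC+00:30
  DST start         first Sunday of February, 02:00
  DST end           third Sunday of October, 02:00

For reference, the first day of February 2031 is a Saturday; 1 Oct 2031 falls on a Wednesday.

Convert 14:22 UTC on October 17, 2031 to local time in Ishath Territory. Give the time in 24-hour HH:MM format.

14:52

1 February 2031 is a Saturday, so the first Sunday is February 2.
1 October 2031 is a Wednesday, so the first Sunday is October 5 and the third is October 19.
At the standard offset (UTC−00:30), 14:22 UTC − 0h30m = 13:52 Ishath Territory standard time.
The standard-time date in Ishath Territory, October 17, 2031, falls between 2 February and 19 October, so daylight saving is in effect and Ishath Territory is at UTC+00:30.
14:22 UTC + 0h30m = 14:52 local.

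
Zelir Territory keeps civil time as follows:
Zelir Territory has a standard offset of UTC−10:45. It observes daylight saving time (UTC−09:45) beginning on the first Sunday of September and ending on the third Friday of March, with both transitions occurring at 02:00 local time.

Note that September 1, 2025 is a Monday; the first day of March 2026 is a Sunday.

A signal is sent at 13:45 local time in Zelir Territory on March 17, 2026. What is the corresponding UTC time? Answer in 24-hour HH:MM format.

1 September 2025 is a Monday, so the first Sunday is September 7.
1 March 2026 is a Sunday, so the first Friday is March 6 and the third is March 20.
March 17, 2026 falls between 7 September 2025 and 20 March 2026, so daylight saving is in effect and Zelir Territory is at UTC−09:45.
13:45 local + 9h45m = 23:30 UTC.

23:30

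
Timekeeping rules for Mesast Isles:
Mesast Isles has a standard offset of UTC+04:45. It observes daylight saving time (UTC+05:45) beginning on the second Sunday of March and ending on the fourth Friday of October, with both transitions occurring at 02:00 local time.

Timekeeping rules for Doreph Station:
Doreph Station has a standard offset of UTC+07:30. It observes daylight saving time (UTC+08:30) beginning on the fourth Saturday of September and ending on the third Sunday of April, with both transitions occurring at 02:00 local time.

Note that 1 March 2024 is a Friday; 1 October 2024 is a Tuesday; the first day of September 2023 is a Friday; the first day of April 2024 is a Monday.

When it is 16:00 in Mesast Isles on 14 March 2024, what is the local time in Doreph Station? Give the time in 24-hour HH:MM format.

18:45

1 March 2024 is a Friday, so the first Sunday is March 3 and the second is March 10.
1 October 2024 is a Tuesday, so the first Friday is October 4 and the fourth is October 25.
14 March 2024 falls between 10 March and 25 October, so daylight saving is in effect and Mesast Isles is at UTC+05:45.
16:00 Mesast Isles − 5h45m = 10:15 UTC.
1 September 2023 is a Friday, so the first Saturday is September 2 and the fourth is September 23.
1 April 2024 is a Monday, so the first Sunday is April 7 and the third is April 21.
At the standard offset (UTC+07:30), 10:15 UTC + 7h30m = 17:45 Doreph Station standard time.
The standard-time date in Doreph Station, 14 March 2024, lies within the daylight-saving period (23 September 2023 – 21 April 2024), so Doreph Station is on daylight time, UTC+08:30.
10:15 UTC + 8h30m = 18:45 Doreph Station.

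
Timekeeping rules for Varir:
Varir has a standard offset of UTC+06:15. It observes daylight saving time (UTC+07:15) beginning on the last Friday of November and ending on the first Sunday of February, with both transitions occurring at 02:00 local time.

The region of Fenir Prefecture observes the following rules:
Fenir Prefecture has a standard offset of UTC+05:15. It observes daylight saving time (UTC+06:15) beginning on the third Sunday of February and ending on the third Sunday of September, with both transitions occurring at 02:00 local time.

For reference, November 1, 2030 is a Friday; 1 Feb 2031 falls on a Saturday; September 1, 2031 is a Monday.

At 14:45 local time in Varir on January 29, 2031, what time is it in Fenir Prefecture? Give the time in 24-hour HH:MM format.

12:45

1 November 2030 is a Friday, so Fridays fall on 1, 8, 15, 22, 29; the last is November 29.
1 February 2031 is a Saturday, so the first Sunday is February 2.
January 29, 2031 lies within the daylight-saving period (29 November 2030 – 2 February 2031), so Varir is on daylight time, UTC+07:15.
14:45 Varir − 7h15m = 07:30 UTC.
1 February 2031 is a Saturday, so the first Sunday is February 2 and the third is February 16.
1 September 2031 is a Monday, so the first Sunday is September 7 and the third is September 21.
At the standard offset (UTC+05:15), 07:30 UTC + 5h15m = 12:45 Fenir Prefecture standard time.
Daylight saving runs 16 February – 21 September; the standard-time date in Fenir Prefecture, January 29, 2031, is outside that window, so Fenir Prefecture is on standard time at UTC+05:15.
07:30 UTC + 5h15m = 12:45 Fenir Prefecture.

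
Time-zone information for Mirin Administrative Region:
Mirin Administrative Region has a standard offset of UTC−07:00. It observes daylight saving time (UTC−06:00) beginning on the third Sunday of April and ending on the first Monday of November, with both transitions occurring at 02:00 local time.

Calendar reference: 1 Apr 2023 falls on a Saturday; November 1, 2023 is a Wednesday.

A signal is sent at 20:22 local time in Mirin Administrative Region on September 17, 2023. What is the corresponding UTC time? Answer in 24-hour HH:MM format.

1 April 2023 is a Saturday, so the first Sunday is April 2 and the third is April 16.
1 November 2023 is a Wednesday, so the first Monday is November 6.
September 17, 2023 lies within the daylight-saving period (16 April – 6 November), so Mirin Administrative Region is on daylight time, UTC−06:00.
20:22 local + 6h = 02:22 UTC (rolling into the next day, 18 September 2023).

02:22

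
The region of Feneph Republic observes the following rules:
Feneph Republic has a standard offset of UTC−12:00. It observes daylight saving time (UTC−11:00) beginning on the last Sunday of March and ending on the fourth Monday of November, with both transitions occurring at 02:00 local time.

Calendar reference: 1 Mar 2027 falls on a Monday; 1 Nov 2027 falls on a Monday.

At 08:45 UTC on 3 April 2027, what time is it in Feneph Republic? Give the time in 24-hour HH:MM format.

21:45

1 March 2027 is a Monday, so Sundays fall on 7, 14, 21, 28; the last is March 28.
1 November 2027 is a Monday, so the first Monday is November 1 and the fourth is November 22.
At the standard offset (UTC−12:00), 08:45 UTC − 12h = 20:45 Feneph Republic standard time (rolling into the previous day, 2 April 2027).
The standard-time date in Feneph Republic, 2 April 2027, falls between 28 March and 22 November, so daylight saving is in effect and Feneph Republic is at UTC−11:00.
08:45 UTC − 11h = 21:45 local (rolling into the previous day, 2 April 2027).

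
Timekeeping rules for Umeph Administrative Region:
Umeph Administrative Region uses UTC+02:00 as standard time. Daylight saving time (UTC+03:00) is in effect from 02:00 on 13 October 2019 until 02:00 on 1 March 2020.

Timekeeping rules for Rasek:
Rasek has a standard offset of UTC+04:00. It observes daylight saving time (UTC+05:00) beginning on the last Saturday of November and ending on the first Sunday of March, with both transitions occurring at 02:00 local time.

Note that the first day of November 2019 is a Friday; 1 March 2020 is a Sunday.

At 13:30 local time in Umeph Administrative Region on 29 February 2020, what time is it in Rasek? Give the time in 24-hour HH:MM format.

15:30

29 February 2020 falls between 13 October 2019 and 1 March 2020, so daylight saving is in effect and Umeph Administrative Region is at UTC+03:00.
13:30 Umeph Administrative Region − 3h = 10:30 UTC.
1 November 2019 is a Friday, so Saturdays fall on 2, 9, 16, 23, 30; the last is November 30.
1 March 2020 is a Sunday, so the first Sunday is March 1.
At the standard offset (UTC+04:00), 10:30 UTC + 4h = 14:30 Rasek standard time.
The standard-time date in Rasek, 29 February 2020, lies within the daylight-saving period (30 November 2019 – 1 March 2020), so Rasek is on daylight time, UTC+05:00.
10:30 UTC + 5h = 15:30 Rasek.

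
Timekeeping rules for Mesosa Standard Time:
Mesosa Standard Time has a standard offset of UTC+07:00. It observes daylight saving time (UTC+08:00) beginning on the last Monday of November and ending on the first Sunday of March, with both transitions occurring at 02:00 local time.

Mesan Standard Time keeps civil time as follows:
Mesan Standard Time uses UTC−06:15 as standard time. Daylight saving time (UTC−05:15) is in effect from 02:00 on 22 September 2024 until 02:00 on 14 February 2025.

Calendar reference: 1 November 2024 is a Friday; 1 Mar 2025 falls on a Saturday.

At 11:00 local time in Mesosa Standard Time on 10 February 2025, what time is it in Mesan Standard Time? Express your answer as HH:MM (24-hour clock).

1 November 2024 is a Friday, so Mondays fall on 4, 11, 18, 25; the last is November 25.
1 March 2025 is a Saturday, so the first Sunday is March 2.
10 February 2025 lies within the daylight-saving period (25 November 2024 – 2 March 2025), so Mesosa Standard Time is on daylight time, UTC+08:00.
11:00 Mesosa Standard Time − 8h = 03:00 UTC.
At the standard offset (UTC−06:15), 03:00 UTC − 6h15m = 20:45 Mesan Standard Time standard time (rolling into the previous day, 9 February 2025).
Daylight saving runs 22 September 2024 – 14 February 2025; the standard-time date in Mesan Standard Time, 9 February 2025, is inside that window, so Mesan Standard Time is at UTC−05:15.
03:00 UTC − 5h15m = 21:45 Mesan Standard Time (rolling into the previous day, 9 February 2025).

21:45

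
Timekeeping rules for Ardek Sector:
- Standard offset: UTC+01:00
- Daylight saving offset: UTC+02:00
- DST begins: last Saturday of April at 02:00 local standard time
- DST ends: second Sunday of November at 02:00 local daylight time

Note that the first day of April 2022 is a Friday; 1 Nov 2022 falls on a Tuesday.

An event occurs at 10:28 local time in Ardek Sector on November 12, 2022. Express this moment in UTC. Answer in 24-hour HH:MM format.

1 April 2022 is a Friday, so Saturdays fall on 2, 9, 16, 23, 30; the last is April 30.
1 November 2022 is a Tuesday, so the first Sunday is November 6 and the second is November 13.
November 12, 2022 falls between 30 April and 13 November, so daylight saving is in effect and Ardek Sector is at UTC+02:00.
10:28 local − 2h = 08:28 UTC.

08:28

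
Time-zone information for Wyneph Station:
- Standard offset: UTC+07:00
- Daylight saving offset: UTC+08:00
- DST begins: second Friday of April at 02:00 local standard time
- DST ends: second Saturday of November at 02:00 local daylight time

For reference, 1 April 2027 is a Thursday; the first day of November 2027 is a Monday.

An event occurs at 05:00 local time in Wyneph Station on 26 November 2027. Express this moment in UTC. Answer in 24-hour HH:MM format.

22:00

1 April 2027 is a Thursday, so the first Friday is April 2 and the second is April 9.
1 November 2027 is a Monday, so the first Saturday is November 6 and the second is November 13.
26 November 2027 is outside the daylight-saving period (9 April – 13 November), so Wyneph Station is on standard time, UTC+07:00.
05:00 local − 7h = 22:00 UTC (rolling into the previous day, 25 November 2027).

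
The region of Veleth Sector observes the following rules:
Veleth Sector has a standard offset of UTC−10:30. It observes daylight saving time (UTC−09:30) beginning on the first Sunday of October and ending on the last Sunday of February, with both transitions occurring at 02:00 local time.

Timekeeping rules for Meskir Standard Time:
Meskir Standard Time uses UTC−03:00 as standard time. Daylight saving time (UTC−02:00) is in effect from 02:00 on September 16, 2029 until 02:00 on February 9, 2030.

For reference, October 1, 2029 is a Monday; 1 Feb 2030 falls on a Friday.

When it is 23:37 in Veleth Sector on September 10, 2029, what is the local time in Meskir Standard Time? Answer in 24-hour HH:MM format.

1 October 2029 is a Monday, so the first Sunday is October 7.
1 February 2030 is a Friday, so Sundays fall on 3, 10, 17, 24; the last is February 24.
September 10, 2029 does not fall between 7 October 2029 and 24 February 2030, so daylight saving is not in effect and Veleth Sector is at UTC−10:30.
23:37 Veleth Sector + 10h30m = 10:07 UTC (rolling into the next day, 11 September 2029).
At the standard offset (UTC−03:00), 10:07 UTC − 3h = 07:07 Meskir Standard Time standard time.
Daylight saving runs 16 September 2029 – 9 February 2030; the standard-time date in Meskir Standard Time, September 11, 2029, is outside that window, so Meskir Standard Time is on standard time at UTC−03:00.
10:07 UTC − 3h = 07:07 Meskir Standard Time.

07:07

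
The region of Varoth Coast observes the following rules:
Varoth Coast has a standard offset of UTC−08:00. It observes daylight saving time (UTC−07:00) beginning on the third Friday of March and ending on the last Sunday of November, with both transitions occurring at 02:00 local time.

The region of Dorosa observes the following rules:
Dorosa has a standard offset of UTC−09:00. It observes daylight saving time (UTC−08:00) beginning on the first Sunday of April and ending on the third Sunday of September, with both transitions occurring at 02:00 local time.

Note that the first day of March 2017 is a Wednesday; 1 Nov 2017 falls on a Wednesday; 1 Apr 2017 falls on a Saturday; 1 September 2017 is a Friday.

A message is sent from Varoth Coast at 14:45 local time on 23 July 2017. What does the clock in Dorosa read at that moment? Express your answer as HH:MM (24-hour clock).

13:45

1 March 2017 is a Wednesday, so the first Friday is March 3 and the third is March 17.
1 November 2017 is a Wednesday, so Sundays fall on 5, 12, 19, 26; the last is November 26.
23 July 2017 lies within the daylight-saving period (17 March – 26 November), so Varoth Coast is on daylight time, UTC−07:00.
14:45 Varoth Coast + 7h = 21:45 UTC.
1 April 2017 is a Saturday, so the first Sunday is April 2.
1 September 2017 is a Friday, so the first Sunday is September 3 and the third is September 17.
At the standard offset (UTC−09:00), 21:45 UTC − 9h = 12:45 Dorosa standard time.
The standard-time date in Dorosa, 23 July 2017, falls between 2 April and 17 September, so daylight saving is in effect and Dorosa is at UTC−08:00.
21:45 UTC − 8h = 13:45 Dorosa.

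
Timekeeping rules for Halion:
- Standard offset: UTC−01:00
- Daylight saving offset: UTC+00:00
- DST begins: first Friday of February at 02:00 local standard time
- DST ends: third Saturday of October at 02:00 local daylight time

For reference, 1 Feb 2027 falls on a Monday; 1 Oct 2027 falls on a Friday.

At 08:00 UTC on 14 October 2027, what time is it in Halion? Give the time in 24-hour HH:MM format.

1 February 2027 is a Monday, so the first Friday is February 5.
1 October 2027 is a Friday, so the first Saturday is October 2 and the third is October 16.
At the standard offset (UTC−01:00), 08:00 UTC − 1h = 07:00 Halion standard time.
The standard-time date in Halion, 14 October 2027, lies within the daylight-saving period (5 February – 16 October), so Halion is on daylight time, UTC+00:00.
08:00 UTC + 0h = 08:00 local.

08:00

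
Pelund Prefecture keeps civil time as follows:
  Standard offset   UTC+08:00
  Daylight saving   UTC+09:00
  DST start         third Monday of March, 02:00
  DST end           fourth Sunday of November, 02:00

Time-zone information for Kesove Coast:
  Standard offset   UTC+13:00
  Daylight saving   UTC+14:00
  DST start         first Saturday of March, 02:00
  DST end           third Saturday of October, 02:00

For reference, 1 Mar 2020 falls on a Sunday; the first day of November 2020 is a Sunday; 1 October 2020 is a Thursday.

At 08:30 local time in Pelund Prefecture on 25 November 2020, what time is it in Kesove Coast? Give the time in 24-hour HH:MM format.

1 March 2020 is a Sunday, so the first Monday is March 2 and the third is March 16.
1 November 2020 is a Sunday, so the first Sunday is November 1 and the fourth is November 22.
25 November 2020 does not fall between 16 March and 22 November, so daylight saving is not in effect and Pelund Prefecture is at UTC+08:00.
08:30 Pelund Prefecture − 8h = 00:30 UTC.
1 March 2020 is a Sunday, so the first Saturday is March 7.
1 October 2020 is a Thursday, so the first Saturday is October 3 and the third is October 17.
At the standard offset (UTC+13:00), 00:30 UTC + 13h = 13:30 Kesove Coast standard time.
The standard-time date in Kesove Coast, 25 November 2020, does not fall between 7 March and 17 October, so daylight saving is not in effect and Kesove Coast is at UTC+13:00.
00:30 UTC + 13h = 13:30 Kesove Coast.

13:30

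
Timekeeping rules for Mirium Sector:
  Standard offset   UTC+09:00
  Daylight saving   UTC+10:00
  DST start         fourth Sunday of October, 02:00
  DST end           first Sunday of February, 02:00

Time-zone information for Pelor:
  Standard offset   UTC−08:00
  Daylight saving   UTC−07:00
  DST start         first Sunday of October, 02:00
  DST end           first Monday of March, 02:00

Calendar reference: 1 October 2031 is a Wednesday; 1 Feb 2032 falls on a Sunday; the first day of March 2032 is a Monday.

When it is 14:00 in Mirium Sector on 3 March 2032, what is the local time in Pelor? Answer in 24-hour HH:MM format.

1 October 2031 is a Wednesday, so the first Sunday is October 5 and the fourth is October 26.
1 February 2032 is a Sunday, so the first Sunday is February 1.
Daylight saving runs 26 October 2031 – 1 February 2032; 3 March 2032 is outside that window, so Mirium Sector is on standard time at UTC+09:00.
14:00 Mirium Sector − 9h = 05:00 UTC.
1 October 2031 is a Wednesday, so the first Sunday is October 5.
1 March 2032 is a Monday, so the first Monday is March 1.
At the standard offset (UTC−08:00), 05:00 UTC − 8h = 21:00 Pelor standard time (rolling into the previous day, 2 March 2032).
The standard-time date in Pelor, 2 March 2032, is outside the daylight-saving period (5 October 2031 – 1 March 2032), so Pelor is on standard time, UTC−08:00.
05:00 UTC − 8h = 21:00 Pelor (rolling into the previous day, 2 March 2032).

21:00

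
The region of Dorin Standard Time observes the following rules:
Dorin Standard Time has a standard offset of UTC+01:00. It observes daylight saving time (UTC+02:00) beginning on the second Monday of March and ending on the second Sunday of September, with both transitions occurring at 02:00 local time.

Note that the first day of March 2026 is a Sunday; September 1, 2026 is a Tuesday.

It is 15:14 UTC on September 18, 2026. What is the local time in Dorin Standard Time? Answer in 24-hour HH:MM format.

16:14

1 March 2026 is a Sunday, so the first Monday is March 2 and the second is March 9.
1 September 2026 is a Tuesday, so the first Sunday is September 6 and the second is September 13.
At the standard offset (UTC+01:00), 15:14 UTC + 1h = 16:14 Dorin Standard Time standard time.
The standard-time date in Dorin Standard Time, September 18, 2026, is outside the daylight-saving period (9 March – 13 September), so Dorin Standard Time is on standard time, UTC+01:00.
15:14 UTC + 1h = 16:14 local.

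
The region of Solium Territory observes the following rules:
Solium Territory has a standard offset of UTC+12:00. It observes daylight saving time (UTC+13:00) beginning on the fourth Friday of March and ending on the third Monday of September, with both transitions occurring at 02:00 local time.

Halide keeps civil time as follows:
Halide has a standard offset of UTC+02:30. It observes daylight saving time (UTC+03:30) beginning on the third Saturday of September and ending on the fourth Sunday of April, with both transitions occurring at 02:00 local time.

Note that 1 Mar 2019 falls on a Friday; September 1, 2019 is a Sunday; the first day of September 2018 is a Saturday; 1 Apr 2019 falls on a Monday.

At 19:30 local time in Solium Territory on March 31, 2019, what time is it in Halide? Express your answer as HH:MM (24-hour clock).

10:00

1 March 2019 is a Friday, so the first Friday is March 1 and the fourth is March 22.
1 September 2019 is a Sunday, so the first Monday is September 2 and the third is September 16.
March 31, 2019 falls between 22 March and 16 September, so daylight saving is in effect and Solium Territory is at UTC+13:00.
19:30 Solium Territory − 13h = 06:30 UTC.
1 September 2018 is a Saturday, so the first Saturday is September 1 and the third is September 15.
1 April 2019 is a Monday, so the first Sunday is April 7 and the fourth is April 28.
At the standard offset (UTC+02:30), 06:30 UTC + 2h30m = 09:00 Halide standard time.
The standard-time date in Halide, March 31, 2019, falls between 15 September 2018 and 28 April 2019, so daylight saving is in effect and Halide is at UTC+03:30.
06:30 UTC + 3h30m = 10:00 Halide.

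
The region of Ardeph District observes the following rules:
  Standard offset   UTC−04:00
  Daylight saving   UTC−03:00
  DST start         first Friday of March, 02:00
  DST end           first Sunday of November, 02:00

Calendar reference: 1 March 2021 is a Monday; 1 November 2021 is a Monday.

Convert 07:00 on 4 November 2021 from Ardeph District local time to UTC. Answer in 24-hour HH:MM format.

1 March 2021 is a Monday, so the first Friday is March 5.
1 November 2021 is a Monday, so the first Sunday is November 7.
Daylight saving runs 5 March – 7 November; 4 November 2021 is inside that window, so Ardeph District is at UTC−03:00.
07:00 local + 3h = 10:00 UTC.

10:00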